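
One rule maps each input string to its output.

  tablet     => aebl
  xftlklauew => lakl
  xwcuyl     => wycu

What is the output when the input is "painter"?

eitn

The rule is to take characters alternately from the front and the back (1st, last, 2nd, 2nd-last, ...), then keep only the last 4 characters.
On "painter": the first step gives "praeitn", and the second then gives "eitn".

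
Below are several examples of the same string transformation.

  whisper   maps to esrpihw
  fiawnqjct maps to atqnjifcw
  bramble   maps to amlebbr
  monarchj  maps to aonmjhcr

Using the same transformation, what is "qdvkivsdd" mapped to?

dvsqkiddv

Rule — sort the characters into reverse alphabetical order, then swap the first and last characters.
Starting from "qdvkivsdd": after the first operation, "vvsqkiddd"; after the second, "dvsqkiddv".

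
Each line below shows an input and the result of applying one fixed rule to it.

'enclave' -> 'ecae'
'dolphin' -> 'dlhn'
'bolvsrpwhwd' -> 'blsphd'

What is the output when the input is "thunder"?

tudr

Looking at the pairs, the operation is to keep every other character starting from the first (positions 1st, 3rd, 5th, ...).
For "thunder" the result is "tudr".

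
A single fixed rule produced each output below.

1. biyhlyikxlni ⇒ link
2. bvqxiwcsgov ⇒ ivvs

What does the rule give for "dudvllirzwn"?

lunr

The pattern: keep one character in every 3, starting at position 2 (positions 2nd, 5th, 8th, ...), then swap each adjacent pair of characters (1↔2, 3↔4, ...).
On "dudvllirzwn": the first step gives "ulrn", and the second then gives "lunr".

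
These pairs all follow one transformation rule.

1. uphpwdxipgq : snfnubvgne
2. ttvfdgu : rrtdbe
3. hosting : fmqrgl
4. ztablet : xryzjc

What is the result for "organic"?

The rule is to shift every letter 2 places backward in the alphabet (wrapping around), then delete the last character.
Working it through for "organic": intermediate "mpeylga", final "mpeylg".

mpeylg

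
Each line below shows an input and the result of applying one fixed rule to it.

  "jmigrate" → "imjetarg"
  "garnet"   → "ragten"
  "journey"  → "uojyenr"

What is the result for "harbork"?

Rule — move the first 3 characters to the end (rotate left by 3), then reverse the string.
Starting from "harbork": after the first operation, "borkhar"; after the second, "rahkrob".
(Check on "journey": → "rneyjou" → "uojyenr" ✓)

rahkrob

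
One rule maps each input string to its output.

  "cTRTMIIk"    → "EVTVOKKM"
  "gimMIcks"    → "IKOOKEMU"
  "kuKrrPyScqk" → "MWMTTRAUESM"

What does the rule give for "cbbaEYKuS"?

Rule — shift every letter 2 places forward in the alphabet (wrapping around), then convert every letter to uppercase.
Applying that to "cbbaEYKuS" gives "EDDCGAMWU".

EDDCGAMWU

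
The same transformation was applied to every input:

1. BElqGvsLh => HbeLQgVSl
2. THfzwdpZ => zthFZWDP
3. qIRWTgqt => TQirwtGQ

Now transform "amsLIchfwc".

CAMSliCHFW

The rule is to move the last character to the front, then flip the case of every letter.
For "amsLIchfwc", step one produces "camsLIchfw"; step two turns that into "CAMSliCHFW".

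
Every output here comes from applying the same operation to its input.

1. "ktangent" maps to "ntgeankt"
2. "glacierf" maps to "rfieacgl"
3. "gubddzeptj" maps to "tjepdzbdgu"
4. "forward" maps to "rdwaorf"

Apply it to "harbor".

In each case the input is transformed by: reverse the string, then swap each adjacent pair of characters (1↔2, 3↔4, ...).
"harbor" → "robrah" → "orrbha".

orrbha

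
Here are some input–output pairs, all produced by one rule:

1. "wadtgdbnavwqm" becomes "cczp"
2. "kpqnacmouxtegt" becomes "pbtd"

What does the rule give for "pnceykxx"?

bj

The transformation: keep one character in every 3, starting at position 3 (positions 3rd, 6th, 9th, ...), then shift every letter 1 place backward in the alphabet (wrapping around).
So "pnceykxx" becomes "bj".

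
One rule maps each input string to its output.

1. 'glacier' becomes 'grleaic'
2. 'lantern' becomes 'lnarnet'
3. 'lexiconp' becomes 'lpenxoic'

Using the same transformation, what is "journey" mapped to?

In each case the input is transformed by: take characters alternately from the front and the back (1st, last, 2nd, 2nd-last, ...).
So "journey" becomes "jyoeunr".

jyoeunr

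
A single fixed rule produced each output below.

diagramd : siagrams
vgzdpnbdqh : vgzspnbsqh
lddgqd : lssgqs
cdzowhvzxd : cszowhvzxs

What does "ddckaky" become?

The transformation: replace every "d" with "s".
Applying that to "ddckaky" gives "ssckaky".

ssckaky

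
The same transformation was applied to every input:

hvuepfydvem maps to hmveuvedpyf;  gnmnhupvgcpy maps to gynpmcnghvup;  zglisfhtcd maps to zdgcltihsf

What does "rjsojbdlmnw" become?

rwjnsmoljdb

The transformation: take characters alternately from the front and the back (1st, last, 2nd, 2nd-last, ...).
On "rjsojbdlmnw" that produces "rwjnsmoljdb".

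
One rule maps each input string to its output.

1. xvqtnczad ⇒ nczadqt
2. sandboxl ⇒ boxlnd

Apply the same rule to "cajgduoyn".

The rule is to delete the first 2 characters, then move the first 2 characters to the end (rotate left by 2).
Starting from "cajgduoyn": after the first operation, "jgduoyn"; after the second, "duoynjg".

duoynjg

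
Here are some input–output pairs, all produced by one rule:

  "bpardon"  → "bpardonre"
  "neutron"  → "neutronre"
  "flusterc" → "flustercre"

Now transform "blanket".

blanketre

Rule — append "re".
So "blanket" becomes "blanketre".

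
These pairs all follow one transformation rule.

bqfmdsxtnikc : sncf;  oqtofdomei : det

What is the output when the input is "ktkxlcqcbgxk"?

The transformation: keep one character in every 3, starting at position 3 (positions 3rd, 6th, 9th, ...), then move the first character to the end.
Working it through for "ktkxlcqcbgxk": intermediate "kcbk", final "cbkk".

cbkk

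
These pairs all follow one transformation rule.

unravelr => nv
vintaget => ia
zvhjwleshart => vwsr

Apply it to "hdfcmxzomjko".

dmok

The rule is to delete the last character, then keep one character in every 3, starting at position 2 (positions 2nd, 5th, 8th, ...).
Applying both steps to "hdfcmxzomjko": "hdfcmxzomjk", then "dmok".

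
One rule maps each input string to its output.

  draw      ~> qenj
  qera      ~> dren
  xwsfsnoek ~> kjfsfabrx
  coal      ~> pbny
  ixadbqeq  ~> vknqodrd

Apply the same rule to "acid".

Looking at the pairs, the operation is to shift every letter 13 places forward in the alphabet (wrapping around) — i.e. ROT13.
So "acid" becomes "npvq".

npvq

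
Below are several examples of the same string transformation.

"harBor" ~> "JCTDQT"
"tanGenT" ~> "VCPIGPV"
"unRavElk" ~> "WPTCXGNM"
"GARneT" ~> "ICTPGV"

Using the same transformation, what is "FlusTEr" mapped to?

HNWUVGT

The pattern: shift every letter 2 places forward in the alphabet (wrapping around), then convert every letter to uppercase.
Working it through for "FlusTEr": intermediate "HnwuVGt", final "HNWUVGT".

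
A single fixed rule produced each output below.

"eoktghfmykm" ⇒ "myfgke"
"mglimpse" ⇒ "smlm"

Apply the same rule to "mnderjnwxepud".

dpxnrdm

Rule — keep every other character starting from the first (positions 1st, 3rd, 5th, ...), then reverse the string.
Working it through for "mnderjnwxepud": intermediate "mdrnxpd", final "dpxnrdm".
(Check on "mglimpse": → "mlms" → "smlm" ✓)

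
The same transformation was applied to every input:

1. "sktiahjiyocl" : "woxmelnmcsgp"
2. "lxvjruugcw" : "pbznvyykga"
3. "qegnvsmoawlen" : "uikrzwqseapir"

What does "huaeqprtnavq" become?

Looking at the pairs, the operation is to shift every letter 4 places forward in the alphabet (wrapping around).
Applying that to "huaeqprtnavq" gives "lyeiutvxrezu".

lyeiutvxrezu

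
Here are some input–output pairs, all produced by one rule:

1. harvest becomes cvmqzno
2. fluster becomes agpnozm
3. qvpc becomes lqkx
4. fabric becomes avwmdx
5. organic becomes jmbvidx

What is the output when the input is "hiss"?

The rule is to shift every letter 5 places backward in the alphabet (wrapping around).
For "hiss" the result is "cdnn".

cdnn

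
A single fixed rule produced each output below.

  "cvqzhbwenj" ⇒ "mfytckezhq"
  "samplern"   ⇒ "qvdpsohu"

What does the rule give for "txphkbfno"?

The rule is to shift every letter 3 places forward in the alphabet (wrapping around), then move the last character to the front.
On "txphkbfno": the first step gives "waskneiqr", and the second then gives "rwaskneiq".

rwaskneiq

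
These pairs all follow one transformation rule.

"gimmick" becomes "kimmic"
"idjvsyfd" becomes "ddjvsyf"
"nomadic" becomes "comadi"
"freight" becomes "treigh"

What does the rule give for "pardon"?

Looking at the pairs, the operation is to delete the first character, then move the last character to the front.
Working it through for "pardon": intermediate "ardon", final "nardo".

nardo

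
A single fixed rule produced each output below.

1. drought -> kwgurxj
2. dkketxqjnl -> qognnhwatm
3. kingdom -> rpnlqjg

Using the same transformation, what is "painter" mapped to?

husdlqw

What's happening: shift every letter 3 places forward in the alphabet (wrapping around), then move the last 2 characters to the front (rotate right by 2).
On "painter": the first step gives "sdlqwhu", and the second then gives "husdlqw".
(Check on "kingdom": → "nlqjgrp" → "rpnlqjg" ✓)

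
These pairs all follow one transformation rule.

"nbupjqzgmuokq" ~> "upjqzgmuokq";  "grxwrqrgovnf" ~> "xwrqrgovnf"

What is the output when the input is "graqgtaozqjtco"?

aqgtaozqjtco

In each case the input is transformed by: delete the first 2 characters.
On "graqgtaozqjtco" that produces "aqgtaozqjtco".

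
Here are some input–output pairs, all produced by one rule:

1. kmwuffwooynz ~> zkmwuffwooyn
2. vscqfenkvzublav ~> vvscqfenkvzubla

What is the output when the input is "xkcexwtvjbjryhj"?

jxkcexwtvjbjryh

What's happening: move the last character to the front.
Doing the same to "xkcexwtvjbjryhj": "jxkcexwtvjbjryh".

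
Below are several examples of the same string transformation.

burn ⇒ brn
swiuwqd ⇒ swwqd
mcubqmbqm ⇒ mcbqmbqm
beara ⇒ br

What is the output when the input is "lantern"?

lntrn

What's happening: remove every vowel.
"lantern" → "lntrn".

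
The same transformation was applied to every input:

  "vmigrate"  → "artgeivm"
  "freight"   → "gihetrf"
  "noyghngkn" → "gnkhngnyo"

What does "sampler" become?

lpemras

In each case the input is transformed by: move the last 3 characters to the front (rotate right by 3), then take characters alternately from the front and the back (1st, last, 2nd, 2nd-last, ...).
Starting from "sampler": after the first operation, "lersamp"; after the second, "lpemras".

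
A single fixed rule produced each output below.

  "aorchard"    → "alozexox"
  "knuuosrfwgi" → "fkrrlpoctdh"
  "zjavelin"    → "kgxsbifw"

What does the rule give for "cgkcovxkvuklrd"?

adhzlsuhsrhioz

In each case the input is transformed by: swap the first and last characters, then shift every letter 3 places backward in the alphabet (wrapping around).
Starting from "cgkcovxkvuklrd": after the first operation, "dgkcovxkvuklrc"; after the second, "adhzlsuhsrhioz".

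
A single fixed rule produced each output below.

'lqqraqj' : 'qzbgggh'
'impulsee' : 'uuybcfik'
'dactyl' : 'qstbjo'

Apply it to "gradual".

The transformation: sort the characters into alphabetical order, then shift every letter 10 places backward in the alphabet (wrapping around).
Doing the same to "gradual": "qqtwbhk".

qqtwbhk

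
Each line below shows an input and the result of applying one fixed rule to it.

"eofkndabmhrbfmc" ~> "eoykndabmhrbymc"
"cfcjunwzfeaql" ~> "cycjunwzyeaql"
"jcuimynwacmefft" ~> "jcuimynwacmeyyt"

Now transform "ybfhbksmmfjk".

ybyhbksmmyjk

The rule is to replace every "f" with "y".
"ybfhbksmmfjk" → "ybyhbksmmyjk".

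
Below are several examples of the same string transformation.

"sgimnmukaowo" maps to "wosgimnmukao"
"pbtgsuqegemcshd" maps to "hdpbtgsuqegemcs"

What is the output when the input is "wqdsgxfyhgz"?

gzwqdsgxfyh

Rule — move the last 2 characters to the front (rotate right by 2).
For "wqdsgxfyhgz" the result is "gzwqdsgxfyh".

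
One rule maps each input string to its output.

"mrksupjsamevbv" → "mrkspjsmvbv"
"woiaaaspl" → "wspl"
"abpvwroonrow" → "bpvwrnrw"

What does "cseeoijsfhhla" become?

The transformation: remove every vowel.
Applying that to "cseeoijsfhhla" gives "csjsfhhl".

csjsfhhl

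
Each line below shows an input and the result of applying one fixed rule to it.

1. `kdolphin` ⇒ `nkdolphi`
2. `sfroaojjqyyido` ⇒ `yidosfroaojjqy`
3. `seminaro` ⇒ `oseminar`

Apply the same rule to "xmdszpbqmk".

mkxmdszpbq

What's happening: swap the front and back halves of the string, then move the first 3 characters to the end (rotate left by 3).
On "xmdszpbqmk": the first step gives "pbqmkxmdsz", and the second then gives "mkxmdszpbq".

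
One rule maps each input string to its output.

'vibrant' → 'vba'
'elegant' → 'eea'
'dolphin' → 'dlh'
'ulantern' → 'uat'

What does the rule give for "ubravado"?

The rule is to delete the last 2 characters, then keep every other character starting from the first (positions 1st, 3rd, 5th, ...).
Working it through for "ubravado": intermediate "ubrava", final "urv".

urv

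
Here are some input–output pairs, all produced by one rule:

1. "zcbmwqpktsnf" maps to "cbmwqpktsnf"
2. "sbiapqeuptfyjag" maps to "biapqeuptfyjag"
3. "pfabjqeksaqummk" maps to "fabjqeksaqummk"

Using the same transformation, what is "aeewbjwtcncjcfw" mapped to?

The pattern: delete the first character.
Doing the same to "aeewbjwtcncjcfw": "eewbjwtcncjcfw".

eewbjwtcncjcfw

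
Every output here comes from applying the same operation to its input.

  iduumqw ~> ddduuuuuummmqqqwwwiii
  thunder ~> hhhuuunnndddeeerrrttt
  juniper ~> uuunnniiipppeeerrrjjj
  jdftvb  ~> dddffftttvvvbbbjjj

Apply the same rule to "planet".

The transformation: move the first character to the end, then repeat every character 3 times.
"planet" → "lanetp" → "lllaaannneeetttppp".

lllaaannneeetttppp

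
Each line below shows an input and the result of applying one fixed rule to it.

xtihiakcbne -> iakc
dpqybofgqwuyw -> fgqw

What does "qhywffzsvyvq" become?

fzsv

What's happening: move the last 3 characters to the front (rotate right by 3), then keep only the last 4 characters.
"qhywffzsvyvq" → "yvqqhywffzsv" → "fzsv".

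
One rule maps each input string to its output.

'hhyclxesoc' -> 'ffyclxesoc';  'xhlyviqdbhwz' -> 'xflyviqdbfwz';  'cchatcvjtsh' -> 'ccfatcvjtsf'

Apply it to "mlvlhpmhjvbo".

Each output is the input with this applied: replace every "h" with "f".
"mlvlhpmhjvbo" → "mlvlfpmfjvbo".

mlvlfpmfjvbo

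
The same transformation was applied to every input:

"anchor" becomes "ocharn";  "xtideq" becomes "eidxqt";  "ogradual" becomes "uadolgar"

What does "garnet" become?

erngta

What's happening: take characters alternately from the front and the back (1st, last, 2nd, 2nd-last, ...), then move the last 3 characters to the front (rotate right by 3).
So "garnet" becomes "erngta".
(Check on "anchor": → "arnoch" → "ocharn" ✓)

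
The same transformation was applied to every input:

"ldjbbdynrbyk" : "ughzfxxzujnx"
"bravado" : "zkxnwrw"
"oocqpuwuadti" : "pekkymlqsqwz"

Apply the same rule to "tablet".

Looking at the pairs, the operation is to move the last 2 characters to the front (rotate right by 2), then shift every letter 4 places backward in the alphabet (wrapping around).
Applying that to "tablet" gives "appwxh".

appwxh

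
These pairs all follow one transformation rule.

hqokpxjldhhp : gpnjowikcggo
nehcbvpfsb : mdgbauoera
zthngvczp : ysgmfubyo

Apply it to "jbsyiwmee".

Looking at the pairs, the operation is to shift every letter 1 place backward in the alphabet (wrapping around).
Doing the same to "jbsyiwmee": "iarxhvldd".

iarxhvldd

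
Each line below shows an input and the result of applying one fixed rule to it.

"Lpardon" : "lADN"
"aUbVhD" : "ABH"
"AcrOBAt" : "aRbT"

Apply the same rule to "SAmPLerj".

Each output is the input with this applied: flip the case of every letter, then keep every other character starting from the first (positions 1st, 3rd, 5th, ...).
Working it through for "SAmPLerj": intermediate "saMplERJ", final "sMlR".
(Check on "aUbVhD": → "AuBvHd" → "ABH" ✓)

sMlR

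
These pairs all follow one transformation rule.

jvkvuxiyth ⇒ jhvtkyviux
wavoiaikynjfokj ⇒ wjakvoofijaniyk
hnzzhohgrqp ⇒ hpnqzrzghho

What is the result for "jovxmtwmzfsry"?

jyorvsxfmztmw

Rule — take characters alternately from the front and the back (1st, last, 2nd, 2nd-last, ...).
So "jovxmtwmzfsry" becomes "jyorvsxfmztmw".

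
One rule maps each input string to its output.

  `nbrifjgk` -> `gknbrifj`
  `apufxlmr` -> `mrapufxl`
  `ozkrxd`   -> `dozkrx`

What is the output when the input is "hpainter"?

Rule — swap the front and back halves of the string, then move the first 2 characters to the end (rotate left by 2).
On "hpainter" that produces "erhpaint".

erhpaint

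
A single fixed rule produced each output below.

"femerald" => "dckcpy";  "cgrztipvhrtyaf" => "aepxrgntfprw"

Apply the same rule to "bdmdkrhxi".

In each case the input is transformed by: shift every letter 2 places backward in the alphabet (wrapping around), then delete the last 2 characters.
Starting from "bdmdkrhxi": after the first operation, "zbkbipfvg"; after the second, "zbkbipf".

zbkbipf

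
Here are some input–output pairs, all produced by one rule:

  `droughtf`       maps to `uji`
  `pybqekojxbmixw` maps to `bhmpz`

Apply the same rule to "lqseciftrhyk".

In each case the input is transformed by: keep one character in every 3, starting at position 2 (positions 2nd, 5th, 8th, ...), then shift every letter 3 places forward in the alphabet (wrapping around).
Starting from "lqseciftrhyk": after the first operation, "qcty"; after the second, "tfwb".

tfwb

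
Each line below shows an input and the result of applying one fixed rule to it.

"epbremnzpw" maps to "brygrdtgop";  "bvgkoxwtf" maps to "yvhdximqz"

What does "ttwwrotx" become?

qvzvvyyt

Rule — move the last 3 characters to the front (rotate right by 3), then shift every letter 2 places forward in the alphabet (wrapping around).
"ttwwrotx" → "otxttwwr" → "qvzvvyyt".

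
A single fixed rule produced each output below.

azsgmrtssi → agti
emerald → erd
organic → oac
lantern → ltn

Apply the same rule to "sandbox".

sdx

The pattern: keep one character in every 3, starting at position 1 (positions 1st, 4th, 7th, ...).
For "sandbox" the result is "sdx".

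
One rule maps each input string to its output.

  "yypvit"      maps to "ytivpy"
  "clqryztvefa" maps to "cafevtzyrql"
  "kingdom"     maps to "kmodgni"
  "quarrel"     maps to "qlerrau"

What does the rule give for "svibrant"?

stnarbiv

Each output is the input with this applied: move the first character to the end, then reverse the string.
On "svibrant": the first step gives "vibrants", and the second then gives "stnarbiv".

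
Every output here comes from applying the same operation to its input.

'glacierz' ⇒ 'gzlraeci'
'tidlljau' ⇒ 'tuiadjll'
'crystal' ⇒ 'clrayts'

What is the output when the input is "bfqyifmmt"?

What's happening: take characters alternately from the front and the back (1st, last, 2nd, 2nd-last, ...).
Doing the same to "bfqyifmmt": "btfmqmyfi".

btfmqmyfi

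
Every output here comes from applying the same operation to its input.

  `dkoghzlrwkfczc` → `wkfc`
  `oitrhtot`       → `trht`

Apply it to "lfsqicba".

sqic

In each case the input is transformed by: move the last 2 characters to the front (rotate right by 2), then keep only the last 4 characters.
So "lfsqicba" becomes "sqic".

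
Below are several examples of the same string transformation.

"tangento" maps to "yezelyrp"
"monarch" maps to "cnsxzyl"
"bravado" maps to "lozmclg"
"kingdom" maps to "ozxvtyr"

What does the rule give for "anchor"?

Looking at the pairs, the operation is to move the last 3 characters to the front (rotate right by 3), then shift every letter 11 places forward in the alphabet (wrapping around).
For "anchor", step one produces "horanc"; step two turns that into "szclyn".

szclyn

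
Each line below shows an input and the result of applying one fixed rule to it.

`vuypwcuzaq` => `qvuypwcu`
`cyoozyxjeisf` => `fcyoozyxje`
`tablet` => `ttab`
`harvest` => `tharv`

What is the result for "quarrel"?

The transformation: move the last 3 characters to the front (rotate right by 3), then delete the first 2 characters.
Working it through for "quarrel": intermediate "relquar", final "lquar".

lquar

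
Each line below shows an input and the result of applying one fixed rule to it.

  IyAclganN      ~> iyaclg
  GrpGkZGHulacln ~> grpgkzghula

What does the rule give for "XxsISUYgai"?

The pattern: delete the last 3 characters, then convert every letter to lowercase.
On "XxsISUYgai": the first step gives "XxsISUY", and the second then gives "xxsisuy".
(Check on "GrpGkZGHulacln": → "GrpGkZGHula" → "grpgkzghula" ✓)

xxsisuy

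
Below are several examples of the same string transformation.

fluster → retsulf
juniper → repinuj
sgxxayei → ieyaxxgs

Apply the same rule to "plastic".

The pattern: reverse the string.
On "plastic" that produces "citsalp".

citsalp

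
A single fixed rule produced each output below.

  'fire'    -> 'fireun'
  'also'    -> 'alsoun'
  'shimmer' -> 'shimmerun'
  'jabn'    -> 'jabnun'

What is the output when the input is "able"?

In each case the input is transformed by: append "un".
So "able" becomes "ableun".

ableun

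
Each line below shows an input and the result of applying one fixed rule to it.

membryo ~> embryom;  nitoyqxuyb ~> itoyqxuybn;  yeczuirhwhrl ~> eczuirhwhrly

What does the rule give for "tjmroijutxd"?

Each output is the input with this applied: move the first character to the end.
So "tjmroijutxd" becomes "jmroijutxdt".

jmroijutxdt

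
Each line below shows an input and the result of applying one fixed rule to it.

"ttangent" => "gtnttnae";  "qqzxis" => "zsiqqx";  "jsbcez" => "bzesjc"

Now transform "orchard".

radrohc

Each output is the input with this applied: swap each adjacent pair of characters (1↔2, 3↔4, ...), then move the last 3 characters to the front (rotate right by 3).
For "orchard" the result is "radrohc".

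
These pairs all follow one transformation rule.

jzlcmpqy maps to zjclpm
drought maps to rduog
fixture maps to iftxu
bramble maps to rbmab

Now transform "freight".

rfieg

In each case the input is transformed by: delete the last 2 characters, then swap each adjacent pair of characters (1↔2, 3↔4, ...).
Working it through for "freight": intermediate "freig", final "rfieg".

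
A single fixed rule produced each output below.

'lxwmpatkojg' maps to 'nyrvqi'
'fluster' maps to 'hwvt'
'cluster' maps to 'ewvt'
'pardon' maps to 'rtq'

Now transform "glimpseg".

The rule is to shift every letter 2 places forward in the alphabet (wrapping around), then keep every other character starting from the first (positions 1st, 3rd, 5th, ...).
"glimpseg" → "inkorugi" → "ikrg".

ikrg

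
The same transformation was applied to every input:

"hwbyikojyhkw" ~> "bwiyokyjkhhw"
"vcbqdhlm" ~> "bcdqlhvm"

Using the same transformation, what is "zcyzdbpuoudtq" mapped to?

ycdzpbouduqtz

Rule — move the first character to the end, then swap each adjacent pair of characters (1↔2, 3↔4, ...).
For "zcyzdbpuoudtq" the result is "ycdzpbouduqtz".
(Check on "hwbyikojyhkw": → "wbyikojyhkwh" → "bwiyokyjkhhw" ✓)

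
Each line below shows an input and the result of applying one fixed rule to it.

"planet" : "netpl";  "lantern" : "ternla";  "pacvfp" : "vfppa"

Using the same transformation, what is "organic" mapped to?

anicor

The transformation: move the first 2 characters to the end (rotate left by 2), then delete the first character.
"organic" → "anicor".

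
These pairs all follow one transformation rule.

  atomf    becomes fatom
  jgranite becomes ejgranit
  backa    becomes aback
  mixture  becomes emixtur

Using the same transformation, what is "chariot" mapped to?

The pattern: move the last character to the front.
"chariot" → "tchario".

tchario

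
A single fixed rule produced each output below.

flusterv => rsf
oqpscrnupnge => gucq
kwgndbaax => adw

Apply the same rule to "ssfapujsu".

What's happening: reverse the string, then keep one character in every 3, starting at position 2 (positions 2nd, 5th, 8th, ...).
Applying both steps to "ssfapujsu": "usjupafss", then "sps".

sps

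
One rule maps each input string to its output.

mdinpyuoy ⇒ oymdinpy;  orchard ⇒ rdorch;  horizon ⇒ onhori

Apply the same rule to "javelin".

The rule is to move the last 3 characters to the front (rotate right by 3), then delete the first character.
Working it through for "javelin": intermediate "linjave", final "injave".

injave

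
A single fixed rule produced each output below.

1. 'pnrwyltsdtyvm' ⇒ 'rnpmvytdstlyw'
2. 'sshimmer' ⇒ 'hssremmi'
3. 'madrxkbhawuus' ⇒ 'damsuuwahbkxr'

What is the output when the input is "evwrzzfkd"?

wvedkfzzr

The pattern: move the first 3 characters to the end (rotate left by 3), then reverse the string.
For "evwrzzfkd" the result is "wvedkfzzr".
(Check on "madrxkbhawuus": → "rxkbhawuusmad" → "damsuuwahbkxr" ✓)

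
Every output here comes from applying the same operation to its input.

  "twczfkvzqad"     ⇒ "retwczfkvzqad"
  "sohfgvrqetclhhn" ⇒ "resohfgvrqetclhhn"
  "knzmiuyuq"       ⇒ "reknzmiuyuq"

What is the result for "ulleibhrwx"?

Rule — prepend "re".
"ulleibhrwx" → "reulleibhrwx".

reulleibhrwx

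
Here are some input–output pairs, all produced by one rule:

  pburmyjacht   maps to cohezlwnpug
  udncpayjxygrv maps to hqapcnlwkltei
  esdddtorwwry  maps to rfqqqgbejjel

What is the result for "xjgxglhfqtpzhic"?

kwtktyusdgcmuvp

Looking at the pairs, the operation is to shift every letter 13 places forward in the alphabet (wrapping around) — i.e. ROT13.
So "xjgxglhfqtpzhic" becomes "kwtktyusdgcmuvp".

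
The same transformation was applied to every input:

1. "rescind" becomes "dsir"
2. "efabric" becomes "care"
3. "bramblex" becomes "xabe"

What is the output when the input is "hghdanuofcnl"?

lhaufn

Looking at the pairs, the operation is to swap the first and last characters, then keep every other character starting from the first (positions 1st, 3rd, 5th, ...).
"hghdanuofcnl" → "lhaufn".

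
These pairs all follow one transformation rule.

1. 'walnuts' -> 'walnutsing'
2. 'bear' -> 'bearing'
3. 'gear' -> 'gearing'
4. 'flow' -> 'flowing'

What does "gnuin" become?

gnuining

Rule — append "ing".
Applying that to "gnuin" gives "gnuining".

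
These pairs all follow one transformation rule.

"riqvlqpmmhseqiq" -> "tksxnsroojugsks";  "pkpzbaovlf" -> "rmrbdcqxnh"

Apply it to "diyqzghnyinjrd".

fkasbijpakpltf

The transformation: shift every letter 2 places forward in the alphabet (wrapping around).
For "diyqzghnyinjrd" the result is "fkasbijpakpltf".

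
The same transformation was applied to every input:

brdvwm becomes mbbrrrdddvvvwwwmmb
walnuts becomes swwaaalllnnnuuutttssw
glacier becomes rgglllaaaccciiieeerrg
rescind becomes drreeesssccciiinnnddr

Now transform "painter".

The rule is to repeat every character 3 times, then swap the first and last characters.
For "painter", step one produces "pppaaaiiinnnttteeerrr"; step two turns that into "rppaaaiiinnnttteeerrp".

rppaaaiiinnnttteeerrp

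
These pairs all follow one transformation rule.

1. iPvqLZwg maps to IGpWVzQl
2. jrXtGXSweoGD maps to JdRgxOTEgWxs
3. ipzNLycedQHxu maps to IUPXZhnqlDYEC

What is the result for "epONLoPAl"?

ELPaopnOl

The transformation: take characters alternately from the front and the back (1st, last, 2nd, 2nd-last, ...), then flip the case of every letter.
Applying both steps to "epONLoPAl": "elpAOPNoL", then "ELPaopnOl".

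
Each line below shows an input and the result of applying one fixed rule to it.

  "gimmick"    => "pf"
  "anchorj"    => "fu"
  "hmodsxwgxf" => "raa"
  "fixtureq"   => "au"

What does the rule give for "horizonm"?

The pattern: shift every letter 3 places forward in the alphabet (wrapping around), then keep one character in every 3, starting at position 3 (positions 3rd, 6th, 9th, ...).
So "horizonm" becomes "ur".

ur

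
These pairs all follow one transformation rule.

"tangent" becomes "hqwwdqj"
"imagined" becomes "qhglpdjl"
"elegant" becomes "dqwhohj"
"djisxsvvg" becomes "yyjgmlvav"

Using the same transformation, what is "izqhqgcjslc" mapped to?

voflctktjfm

What's happening: shift every letter 3 places forward in the alphabet (wrapping around), then move the last 3 characters to the front (rotate right by 3).
For "izqhqgcjslc", step one produces "lctktjfmvof"; step two turns that into "voflctktjfm".
(Check on "elegant": → "hohjdqw" → "dqwhohj" ✓)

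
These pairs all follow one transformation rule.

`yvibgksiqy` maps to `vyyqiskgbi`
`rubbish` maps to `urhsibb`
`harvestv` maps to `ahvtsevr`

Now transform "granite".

rgetina

Rule — reverse the string, then move the last 2 characters to the front (rotate right by 2).
For "granite" the result is "rgetina".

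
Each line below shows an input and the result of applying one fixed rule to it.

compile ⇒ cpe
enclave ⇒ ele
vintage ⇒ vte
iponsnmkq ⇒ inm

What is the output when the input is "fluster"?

fsr

The pattern: keep one character in every 3, starting at position 1 (positions 1st, 4th, 7th, ...).
Applying that to "fluster" gives "fsr".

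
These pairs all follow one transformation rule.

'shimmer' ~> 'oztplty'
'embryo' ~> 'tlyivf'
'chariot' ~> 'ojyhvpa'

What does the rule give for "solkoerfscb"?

In each case the input is transformed by: swap each adjacent pair of characters (1↔2, 3↔4, ...), then shift every letter 7 places forward in the alphabet (wrapping around).
On "solkoerfscb": the first step gives "oskleofrcsb", and the second then gives "vzrslvmyjzi".

vzrslvmyjzi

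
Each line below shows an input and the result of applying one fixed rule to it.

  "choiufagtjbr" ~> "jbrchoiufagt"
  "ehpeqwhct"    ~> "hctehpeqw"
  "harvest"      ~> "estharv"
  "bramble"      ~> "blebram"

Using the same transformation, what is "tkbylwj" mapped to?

In each case the input is transformed by: move the last 3 characters to the front (rotate right by 3).
On "tkbylwj" that produces "lwjtkby".

lwjtkby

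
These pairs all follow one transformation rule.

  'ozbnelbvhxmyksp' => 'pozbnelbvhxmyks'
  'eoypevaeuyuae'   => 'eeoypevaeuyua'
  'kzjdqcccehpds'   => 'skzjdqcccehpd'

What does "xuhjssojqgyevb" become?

bxuhjssojqgyev

The transformation: move the last character to the front.
Doing the same to "xuhjssojqgyevb": "bxuhjssojqgyev".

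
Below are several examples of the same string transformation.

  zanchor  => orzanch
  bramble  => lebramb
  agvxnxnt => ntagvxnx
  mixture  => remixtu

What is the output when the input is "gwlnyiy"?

In each case the input is transformed by: move the last 2 characters to the front (rotate right by 2).
So "gwlnyiy" becomes "iygwlny".

iygwlny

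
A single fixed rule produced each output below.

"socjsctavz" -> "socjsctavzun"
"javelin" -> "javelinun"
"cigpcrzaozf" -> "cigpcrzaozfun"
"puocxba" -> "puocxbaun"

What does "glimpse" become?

glimpseun

What's happening: append "un".
"glimpse" → "glimpseun".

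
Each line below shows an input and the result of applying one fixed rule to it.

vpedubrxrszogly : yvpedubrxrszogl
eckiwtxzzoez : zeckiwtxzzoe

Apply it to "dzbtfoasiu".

The pattern: move the last character to the front.
Doing the same to "dzbtfoasiu": "udzbtfoasi".

udzbtfoasi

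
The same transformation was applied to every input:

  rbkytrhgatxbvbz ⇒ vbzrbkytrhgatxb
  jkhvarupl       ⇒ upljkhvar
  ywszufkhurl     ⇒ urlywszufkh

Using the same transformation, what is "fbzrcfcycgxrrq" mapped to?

rrqfbzrcfcycgx

The rule is to move the last 3 characters to the front (rotate right by 3).
Doing the same to "fbzrcfcycgxrrq": "rrqfbzrcfcycgx".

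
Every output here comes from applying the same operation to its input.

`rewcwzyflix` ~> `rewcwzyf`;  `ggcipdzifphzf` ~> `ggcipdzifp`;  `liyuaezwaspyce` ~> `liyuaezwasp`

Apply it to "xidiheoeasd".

xidiheoe

The transformation: delete the last 3 characters.
Applying that to "xidiheoeasd" gives "xidiheoe".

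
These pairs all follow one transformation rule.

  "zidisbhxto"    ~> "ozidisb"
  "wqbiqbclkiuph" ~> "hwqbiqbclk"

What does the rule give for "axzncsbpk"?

The rule is to move the last character to the front, then delete the last 3 characters.
Applying both steps to "axzncsbpk": "kaxzncsbp", then "kaxznc".

kaxznc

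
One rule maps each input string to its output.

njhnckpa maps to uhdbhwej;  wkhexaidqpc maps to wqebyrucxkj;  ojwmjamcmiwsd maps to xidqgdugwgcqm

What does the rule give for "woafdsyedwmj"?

dqiuzxmsyxqg

Looking at the pairs, the operation is to shift every letter 6 places backward in the alphabet (wrapping around), then move the last character to the front.
For "woafdsyedwmj" the result is "dqiuzxmsyxqg".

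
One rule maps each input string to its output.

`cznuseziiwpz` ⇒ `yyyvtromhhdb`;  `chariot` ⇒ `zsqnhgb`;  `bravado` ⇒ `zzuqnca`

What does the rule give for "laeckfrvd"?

Looking at the pairs, the operation is to shift every letter 1 place backward in the alphabet (wrapping around), then sort the characters into reverse alphabetical order.
Applying both steps to "laeckfrvd": "kzdbjequc", then "zuqkjedcb".

zuqkjedcb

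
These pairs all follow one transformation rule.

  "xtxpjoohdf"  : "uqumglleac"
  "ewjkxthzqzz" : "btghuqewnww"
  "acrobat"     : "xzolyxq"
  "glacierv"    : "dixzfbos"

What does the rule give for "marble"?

Each output is the input with this applied: shift every letter 3 places backward in the alphabet (wrapping around).
Doing the same to "marble": "jxoyib".

jxoyib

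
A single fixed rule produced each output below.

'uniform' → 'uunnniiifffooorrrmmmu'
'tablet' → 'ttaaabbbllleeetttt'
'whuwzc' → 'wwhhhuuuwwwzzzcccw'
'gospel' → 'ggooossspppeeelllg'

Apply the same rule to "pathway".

ppaaattthhhwwwaaayyyp

Looking at the pairs, the operation is to repeat every character 3 times, then move the first character to the end.
For "pathway", step one produces "pppaaattthhhwwwaaayyy"; step two turns that into "ppaaattthhhwwwaaayyyp".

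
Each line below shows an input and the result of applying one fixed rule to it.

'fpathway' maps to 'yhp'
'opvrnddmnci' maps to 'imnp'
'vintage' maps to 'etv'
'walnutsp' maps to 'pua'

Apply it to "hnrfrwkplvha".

alwr

Rule — reverse the string, then keep one character in every 3, starting at position 1 (positions 1st, 4th, 7th, ...).
For "hnrfrwkplvha", step one produces "ahvlpkwrfrnh"; step two turns that into "alwr".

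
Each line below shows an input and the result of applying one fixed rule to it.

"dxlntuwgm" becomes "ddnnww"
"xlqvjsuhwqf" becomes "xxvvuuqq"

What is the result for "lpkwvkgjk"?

llwwgg

Each output is the input with this applied: keep one character in every 3, starting at position 1 (positions 1st, 4th, 7th, ...), then double every character.
Working it through for "lpkwvkgjk": intermediate "lwg", final "llwwgg".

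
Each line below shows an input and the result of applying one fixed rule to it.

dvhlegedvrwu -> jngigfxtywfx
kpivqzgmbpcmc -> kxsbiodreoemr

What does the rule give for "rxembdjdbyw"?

godflfdaytz

The transformation: move the first 2 characters to the end (rotate left by 2), then shift every letter 2 places forward in the alphabet (wrapping around).
Working it through for "rxembdjdbyw": intermediate "embdjdbywrx", final "godflfdaytz".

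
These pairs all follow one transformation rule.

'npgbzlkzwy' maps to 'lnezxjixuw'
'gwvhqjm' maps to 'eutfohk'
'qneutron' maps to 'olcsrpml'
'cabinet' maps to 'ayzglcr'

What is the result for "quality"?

Rule — shift every letter 2 places backward in the alphabet (wrapping around).
So "quality" becomes "osyjgrw".

osyjgrw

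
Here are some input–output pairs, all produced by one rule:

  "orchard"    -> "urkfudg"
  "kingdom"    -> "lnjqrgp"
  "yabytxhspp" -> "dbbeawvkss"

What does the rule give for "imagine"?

The transformation: swap each adjacent pair of characters (1↔2, 3↔4, ...), then shift every letter 3 places forward in the alphabet (wrapping around).
Applying both steps to "imagine": "miganie", then "pljdqlh".

pljdqlh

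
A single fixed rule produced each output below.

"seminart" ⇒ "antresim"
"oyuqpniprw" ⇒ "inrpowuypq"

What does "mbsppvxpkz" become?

The rule is to swap the front and back halves of the string, then swap each adjacent pair of characters (1↔2, 3↔4, ...).
"mbsppvxpkz" → "xvkpmzsbpp".
(Check on "seminart": → "nartsemi" → "antresim" ✓)

xvkpmzsbpp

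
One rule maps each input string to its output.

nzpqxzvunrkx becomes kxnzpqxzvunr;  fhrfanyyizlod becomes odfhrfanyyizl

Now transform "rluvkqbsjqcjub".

Looking at the pairs, the operation is to move the last 2 characters to the front (rotate right by 2).
Applying that to "rluvkqbsjqcjub" gives "ubrluvkqbsjqcj".

ubrluvkqbsjqcj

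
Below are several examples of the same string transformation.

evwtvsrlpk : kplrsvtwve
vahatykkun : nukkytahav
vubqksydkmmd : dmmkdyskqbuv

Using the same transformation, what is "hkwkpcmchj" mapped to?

jhcmcpkwkh

The rule is to reverse the string.
"hkwkpcmchj" → "jhcmcpkwkh".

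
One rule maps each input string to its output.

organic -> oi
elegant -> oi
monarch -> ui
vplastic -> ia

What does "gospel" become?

oa

What's happening: shift every letter 8 places forward in the alphabet (wrapping around), then keep only the vowels.
"gospel" → "owaxmt" → "oa".
(Check on "vplastic": → "dxtiabqk" → "ia" ✓)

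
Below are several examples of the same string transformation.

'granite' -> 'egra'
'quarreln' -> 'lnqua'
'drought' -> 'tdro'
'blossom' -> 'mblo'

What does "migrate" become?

emig

Looking at the pairs, the operation is to move the first 3 characters to the end (rotate left by 3), then delete the first 3 characters.
Applying both steps to "migrate": "ratemig", then "emig".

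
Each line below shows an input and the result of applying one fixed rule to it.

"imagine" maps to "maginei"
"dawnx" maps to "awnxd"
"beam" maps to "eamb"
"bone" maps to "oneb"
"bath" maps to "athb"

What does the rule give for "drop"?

Rule — move the first character to the end.
On "drop" that produces "ropd".

ropd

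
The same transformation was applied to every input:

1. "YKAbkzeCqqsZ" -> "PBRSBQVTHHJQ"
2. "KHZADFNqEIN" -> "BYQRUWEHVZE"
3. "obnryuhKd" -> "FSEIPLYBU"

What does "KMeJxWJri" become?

BDVAONAIZ

Rule — shift every letter 9 places backward in the alphabet (wrapping around), then convert every letter to uppercase.
Starting from "KMeJxWJri": after the first operation, "BDvAoNAiz"; after the second, "BDVAONAIZ".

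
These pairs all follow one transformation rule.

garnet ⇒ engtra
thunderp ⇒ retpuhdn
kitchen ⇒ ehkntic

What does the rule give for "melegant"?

Looking at the pairs, the operation is to move the last 3 characters to the front (rotate right by 3), then swap each adjacent pair of characters (1↔2, 3↔4, ...).
Starting from "melegant": after the first operation, "antmeleg"; after the second, "namtlege".

namtlege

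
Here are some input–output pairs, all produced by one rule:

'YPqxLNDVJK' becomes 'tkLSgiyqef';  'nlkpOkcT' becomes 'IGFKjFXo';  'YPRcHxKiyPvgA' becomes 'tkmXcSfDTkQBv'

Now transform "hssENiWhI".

CNNziDrCd

What's happening: shift every letter 5 places backward in the alphabet (wrapping around), then flip the case of every letter.
Working it through for "hssENiWhI": intermediate "cnnZIdRcD", final "CNNziDrCd".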